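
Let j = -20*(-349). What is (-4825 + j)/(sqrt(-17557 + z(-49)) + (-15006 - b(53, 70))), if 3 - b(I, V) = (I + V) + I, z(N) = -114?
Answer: -6393023/44007112 - 431*I*sqrt(17671)/44007112 ≈ -0.14527 - 0.0013019*I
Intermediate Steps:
b(I, V) = 3 - V - 2*I (b(I, V) = 3 - ((I + V) + I) = 3 - (V + 2*I) = 3 + (-V - 2*I) = 3 - V - 2*I)
j = 6980
(-4825 + j)/(sqrt(-17557 + z(-49)) + (-15006 - b(53, 70))) = (-4825 + 6980)/(sqrt(-17557 - 114) + (-15006 - (3 - 1*70 - 2*53))) = 2155/(sqrt(-17671) + (-15006 - (3 - 70 - 106))) = 2155/(I*sqrt(17671) + (-15006 - 1*(-173))) = 2155/(I*sqrt(17671) + (-15006 + 173)) = 2155/(I*sqrt(17671) - 14833) = 2155/(-14833 + I*sqrt(17671))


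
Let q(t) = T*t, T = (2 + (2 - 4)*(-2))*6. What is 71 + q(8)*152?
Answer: 43847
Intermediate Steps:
T = 36 (T = (2 - 2*(-2))*6 = (2 + 4)*6 = 6*6 = 36)
q(t) = 36*t
71 + q(8)*152 = 71 + (36*8)*152 = 71 + 288*152 = 71 + 43776 = 43847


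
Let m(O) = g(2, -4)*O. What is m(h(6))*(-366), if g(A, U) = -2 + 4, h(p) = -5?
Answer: 3660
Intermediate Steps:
g(A, U) = 2
m(O) = 2*O
m(h(6))*(-366) = (2*(-5))*(-366) = -10*(-366) = 3660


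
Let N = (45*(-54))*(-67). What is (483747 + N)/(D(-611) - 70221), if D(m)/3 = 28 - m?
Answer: -215519/22768 ≈ -9.4659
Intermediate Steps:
D(m) = 84 - 3*m (D(m) = 3*(28 - m) = 84 - 3*m)
N = 162810 (N = -2430*(-67) = 162810)
(483747 + N)/(D(-611) - 70221) = (483747 + 162810)/((84 - 3*(-611)) - 70221) = 646557/((84 + 1833) - 70221) = 646557/(1917 - 70221) = 646557/(-68304) = 646557*(-1/68304) = -215519/22768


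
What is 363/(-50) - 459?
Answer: -23313/50 ≈ -466.26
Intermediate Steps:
363/(-50) - 459 = -1/50*363 - 459 = -363/50 - 459 = -23313/50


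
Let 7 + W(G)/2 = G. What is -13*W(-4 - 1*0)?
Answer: 286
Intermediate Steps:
W(G) = -14 + 2*G
-13*W(-4 - 1*0) = -13*(-14 + 2*(-4 - 1*0)) = -13*(-14 + 2*(-4 + 0)) = -13*(-14 + 2*(-4)) = -13*(-14 - 8) = -13*(-22) = 286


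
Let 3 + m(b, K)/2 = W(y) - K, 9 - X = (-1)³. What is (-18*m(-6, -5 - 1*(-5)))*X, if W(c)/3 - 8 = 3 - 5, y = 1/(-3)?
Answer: -5400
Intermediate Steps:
y = -⅓ ≈ -0.33333
X = 10 (X = 9 - 1*(-1)³ = 9 - 1*(-1) = 9 + 1 = 10)
W(c) = 18 (W(c) = 24 + 3*(3 - 5) = 24 + 3*(-2) = 24 - 6 = 18)
m(b, K) = 30 - 2*K (m(b, K) = -6 + 2*(18 - K) = -6 + (36 - 2*K) = 30 - 2*K)
(-18*m(-6, -5 - 1*(-5)))*X = -18*(30 - 2*(-5 - 1*(-5)))*10 = -18*(30 - 2*(-5 + 5))*10 = -18*(30 - 2*0)*10 = -18*(30 + 0)*10 = -18*30*10 = -540*10 = -5400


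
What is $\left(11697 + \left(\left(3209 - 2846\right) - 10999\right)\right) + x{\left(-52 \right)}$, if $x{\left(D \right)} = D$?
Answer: $1009$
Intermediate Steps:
$\left(11697 + \left(\left(3209 - 2846\right) - 10999\right)\right) + x{\left(-52 \right)} = \left(11697 + \left(\left(3209 - 2846\right) - 10999\right)\right) - 52 = \left(11697 + \left(363 - 10999\right)\right) - 52 = \left(11697 - 10636\right) - 52 = 1061 - 52 = 1009$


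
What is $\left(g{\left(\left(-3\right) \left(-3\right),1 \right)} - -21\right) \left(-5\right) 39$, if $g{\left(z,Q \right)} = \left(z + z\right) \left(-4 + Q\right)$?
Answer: $6435$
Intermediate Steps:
$g{\left(z,Q \right)} = 2 z \left(-4 + Q\right)$
$\left(g{\left(\left(-3\right) \left(-3\right),1 \right)} - -21\right) \left(-5\right) 39 = \left(2 \left(\left(-3\right) \left(-3\right)\right) \left(-4 + 1\right) - -21\right) \left(-5\right) 39 = \left(2 \cdot 9 \left(-3\right) + 21\right) \left(-5\right) 39 = \left(-54 + 21\right) \left(-5\right) 39 = \left(-33\right) \left(-5\right) 39 = 165 \cdot 39 = 6435$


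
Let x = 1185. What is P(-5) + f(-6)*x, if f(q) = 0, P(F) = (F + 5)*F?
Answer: 0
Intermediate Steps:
P(F) = F*(5 + F) (P(F) = (5 + F)*F = F*(5 + F))
P(-5) + f(-6)*x = -5*(5 - 5) + 0*1185 = -5*0 + 0 = 0 + 0 = 0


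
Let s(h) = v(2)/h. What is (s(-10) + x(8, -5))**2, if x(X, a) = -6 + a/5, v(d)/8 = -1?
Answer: 961/25 ≈ 38.440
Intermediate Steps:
v(d) = -8 (v(d) = 8*(-1) = -8)
x(X, a) = -6 + a/5 (x(X, a) = -6 + a*(1/5) = -6 + a/5)
s(h) = -8/h
(s(-10) + x(8, -5))**2 = (-8/(-10) + (-6 + (1/5)*(-5)))**2 = (-8*(-1/10) + (-6 - 1))**2 = (4/5 - 7)**2 = (-31/5)**2 = 961/25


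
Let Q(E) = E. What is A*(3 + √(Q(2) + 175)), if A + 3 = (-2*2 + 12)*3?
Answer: 63 + 21*√177 ≈ 342.39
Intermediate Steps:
A = 21 (A = -3 + (-2*2 + 12)*3 = -3 + (-4 + 12)*3 = -3 + 8*3 = -3 + 24 = 21)
A*(3 + √(Q(2) + 175)) = 21*(3 + √(2 + 175)) = 21*(3 + √177) = 63 + 21*√177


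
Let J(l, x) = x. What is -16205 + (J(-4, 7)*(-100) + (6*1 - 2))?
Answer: -16901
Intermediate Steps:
-16205 + (J(-4, 7)*(-100) + (6*1 - 2)) = -16205 + (7*(-100) + (6*1 - 2)) = -16205 + (-700 + (6 - 2)) = -16205 + (-700 + 4) = -16205 - 696 = -16901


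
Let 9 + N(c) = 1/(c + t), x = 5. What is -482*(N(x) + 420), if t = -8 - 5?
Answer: -792167/4 ≈ -1.9804e+5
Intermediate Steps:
t = -13
N(c) = -9 + 1/(-13 + c) (N(c) = -9 + 1/(c - 13) = -9 + 1/(-13 + c))
-482*(N(x) + 420) = -482*((118 - 9*5)/(-13 + 5) + 420) = -482*((118 - 45)/(-8) + 420) = -482*(-⅛*73 + 420) = -482*(-73/8 + 420) = -482*3287/8 = -792167/4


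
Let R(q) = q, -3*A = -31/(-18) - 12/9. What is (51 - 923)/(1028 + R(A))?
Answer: -47088/55505 ≈ -0.84836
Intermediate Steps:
A = -7/54 (A = -(-31/(-18) - 12/9)/3 = -(-31*(-1/18) - 12*⅑)/3 = -(31/18 - 4/3)/3 = -⅓*7/18 = -7/54 ≈ -0.12963)
(51 - 923)/(1028 + R(A)) = (51 - 923)/(1028 - 7/54) = -872/55505/54 = -872*54/55505 = -47088/55505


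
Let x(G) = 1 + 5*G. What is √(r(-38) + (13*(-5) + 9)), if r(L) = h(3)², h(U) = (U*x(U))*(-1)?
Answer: 2*√562 ≈ 47.413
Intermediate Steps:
h(U) = -U*(1 + 5*U) (h(U) = (U*(1 + 5*U))*(-1) = -U*(1 + 5*U))
r(L) = 2304 (r(L) = (-1*3*(1 + 5*3))² = (-1*3*(1 + 15))² = (-1*3*16)² = (-48)² = 2304)
√(r(-38) + (13*(-5) + 9)) = √(2304 + (13*(-5) + 9)) = √(2304 + (-65 + 9)) = √(2304 - 56) = √2248 = 2*√562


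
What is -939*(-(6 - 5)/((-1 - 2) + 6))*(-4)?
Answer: -1252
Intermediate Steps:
-939*(-(6 - 5)/((-1 - 2) + 6))*(-4) = -939*(-1/(-3 + 6))*(-4) = -939*(-1/3)*(-4) = -939*(-1*⅓)*(-4) = -(-313)*(-4) = -939*4/3 = -1252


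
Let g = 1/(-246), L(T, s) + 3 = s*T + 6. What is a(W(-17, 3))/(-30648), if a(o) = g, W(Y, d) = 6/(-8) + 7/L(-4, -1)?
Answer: 1/7539408 ≈ 1.3264e-7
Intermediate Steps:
L(T, s) = 3 + T*s (L(T, s) = -3 + (s*T + 6) = -3 + (T*s + 6) = -3 + (6 + T*s) = 3 + T*s)
W(Y, d) = ¼ (W(Y, d) = 6/(-8) + 7/(3 - 4*(-1)) = 6*(-⅛) + 7/(3 + 4) = -¾ + 7/7 = -¾ + 7*(⅐) = -¾ + 1 = ¼)
g = -1/246 ≈ -0.0040650
a(o) = -1/246
a(W(-17, 3))/(-30648) = -1/246/(-30648) = -1/246*(-1/30648) = 1/7539408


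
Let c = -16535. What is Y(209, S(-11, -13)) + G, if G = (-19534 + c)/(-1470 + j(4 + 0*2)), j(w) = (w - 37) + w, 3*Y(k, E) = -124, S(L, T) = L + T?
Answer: -77669/4497 ≈ -17.271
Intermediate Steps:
Y(k, E) = -124/3 (Y(k, E) = (⅓)*(-124) = -124/3)
j(w) = -37 + 2*w (j(w) = (-37 + w) + w = -37 + 2*w)
G = 36069/1499 (G = (-19534 - 16535)/(-1470 + (-37 + 2*(4 + 0*2))) = -36069/(-1470 + (-37 + 2*(4 + 0))) = -36069/(-1470 + (-37 + 2*4)) = -36069/(-1470 + (-37 + 8)) = -36069/(-1470 - 29) = -36069/(-1499) = -36069*(-1/1499) = 36069/1499 ≈ 24.062)
Y(209, S(-11, -13)) + G = -124/3 + 36069/1499 = -77669/4497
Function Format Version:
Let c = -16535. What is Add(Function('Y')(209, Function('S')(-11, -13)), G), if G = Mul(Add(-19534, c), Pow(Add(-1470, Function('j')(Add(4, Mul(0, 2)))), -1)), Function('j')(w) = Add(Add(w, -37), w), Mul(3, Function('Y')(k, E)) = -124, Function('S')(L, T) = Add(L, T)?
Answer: Rational(-77669, 4497) ≈ -17.271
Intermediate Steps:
Function('Y')(k, E) = Rational(-124, 3) (Function('Y')(k, E) = Mul(Rational(1, 3), -124) = Rational(-124, 3))
Function('j')(w) = Add(-37, Mul(2, w)) (Function('j')(w) = Add(Add(-37, w), w) = Add(-37, Mul(2, w)))
G = Rational(36069, 1499) (G = Mul(Add(-19534, -16535), Pow(Add(-1470, Add(-37, Mul(2, Add(4, Mul(0, 2))))), -1)) = Mul(-36069, Pow(Add(-1470, Add(-37, Mul(2, Add(4, 0)))), -1)) = Mul(-36069, Pow(Add(-1470, Add(-37, Mul(2, 4))), -1)) = Mul(-36069, Pow(Add(-1470, Add(-37, 8)), -1)) = Mul(-36069, Pow(Add(-1470, -29), -1)) = Mul(-36069, Pow(-1499, -1)) = Mul(-36069, Rational(-1, 1499)) = Rational(36069, 1499) ≈ 24.062)
Add(Function('Y')(209, Function('S')(-11, -13)), G) = Add(Rational(-124, 3), Rational(36069, 1499)) = Rational(-77669, 4497)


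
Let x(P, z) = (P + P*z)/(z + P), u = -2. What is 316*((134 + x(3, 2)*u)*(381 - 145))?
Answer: 48623552/5 ≈ 9.7247e+6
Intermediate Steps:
x(P, z) = (P + P*z)/(P + z)
316*((134 + x(3, 2)*u)*(381 - 145)) = 316*((134 + (3*(1 + 2)/(3 + 2))*(-2))*(381 - 145)) = 316*((134 + (3*3/5)*(-2))*236) = 316*((134 + (3*(⅕)*3)*(-2))*236) = 316*((134 + (9/5)*(-2))*236) = 316*((134 - 18/5)*236) = 316*((652/5)*236) = 316*(153872/5) = 48623552/5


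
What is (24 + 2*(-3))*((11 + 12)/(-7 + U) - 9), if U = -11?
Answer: -185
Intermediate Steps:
(24 + 2*(-3))*((11 + 12)/(-7 + U) - 9) = (24 + 2*(-3))*((11 + 12)/(-7 - 11) - 9) = (24 - 6)*(23/(-18) - 9) = 18*(23*(-1/18) - 9) = 18*(-23/18 - 9) = 18*(-185/18) = -185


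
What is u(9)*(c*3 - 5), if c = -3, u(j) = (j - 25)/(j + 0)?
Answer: 224/9 ≈ 24.889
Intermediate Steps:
u(j) = (-25 + j)/j
u(9)*(c*3 - 5) = ((-25 + 9)/9)*(-3*3 - 5) = ((⅑)*(-16))*(-9 - 5) = -16/9*(-14) = 224/9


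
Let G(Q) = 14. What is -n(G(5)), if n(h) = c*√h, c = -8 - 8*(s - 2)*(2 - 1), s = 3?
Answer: 16*√14 ≈ 59.867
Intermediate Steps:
c = -16 (c = -8 - 8*(3 - 2)*(2 - 1) = -8 - 8 = -16)
n(h) = -16*√h
-n(G(5)) = -(-16)*√14 = 16*√14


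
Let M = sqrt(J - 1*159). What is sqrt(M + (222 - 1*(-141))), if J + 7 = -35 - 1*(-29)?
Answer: sqrt(363 + 2*I*sqrt(43)) ≈ 19.056 + 0.3441*I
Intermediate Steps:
J = -13 (J = -7 + (-35 - 1*(-29)) = -7 + (-35 + 29) = -7 - 6 = -13)
M = 2*I*sqrt(43) (M = sqrt(-13 - 1*159) = sqrt(-13 - 159) = sqrt(-172) = 2*I*sqrt(43) ≈ 13.115*I)
sqrt(M + (222 - 1*(-141))) = sqrt(2*I*sqrt(43) + (222 - 1*(-141))) = sqrt(2*I*sqrt(43) + (222 + 141)) = sqrt(2*I*sqrt(43) + 363) = sqrt(363 + 2*I*sqrt(43))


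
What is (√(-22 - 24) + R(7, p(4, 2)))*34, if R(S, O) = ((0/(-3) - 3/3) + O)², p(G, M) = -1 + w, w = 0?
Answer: 136 + 34*I*√46 ≈ 136.0 + 230.6*I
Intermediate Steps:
p(G, M) = -1 (p(G, M) = -1 + 0 = -1)
R(S, O) = (-1 + O)² (R(S, O) = ((0*(-⅓) - 3*⅓) + O)² = ((0 - 1) + O)² = (-1 + O)²)
(√(-22 - 24) + R(7, p(4, 2)))*34 = (√(-22 - 24) + (-1 - 1)²)*34 = (√(-46) + (-2)²)*34 = (I*√46 + 4)*34 = (4 + I*√46)*34 = 136 + 34*I*√46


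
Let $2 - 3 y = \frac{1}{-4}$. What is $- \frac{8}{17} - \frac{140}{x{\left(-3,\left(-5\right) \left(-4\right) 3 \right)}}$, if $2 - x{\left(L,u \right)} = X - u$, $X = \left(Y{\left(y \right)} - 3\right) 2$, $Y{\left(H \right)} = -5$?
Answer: $- \frac{1502}{663} \approx -2.2655$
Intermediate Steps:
$y = \frac{3}{4}$ ($y = \frac{2}{3} - \frac{1}{3 \left(-4\right)} = \frac{2}{3} - - \frac{1}{12} = \frac{2}{3} + \frac{1}{12} = \frac{3}{4} \approx 0.75$)
$X = -16$ ($X = \left(-5 - 3\right) 2 = \left(-8\right) 2 = -16$)
$x{\left(L,u \right)} = 18 + u$ ($x{\left(L,u \right)} = 2 - \left(-16 - u\right) = 2 + \left(16 + u\right) = 18 + u$)
$- \frac{8}{17} - \frac{140}{x{\left(-3,\left(-5\right) \left(-4\right) 3 \right)}} = - \frac{8}{17} - \frac{140}{18 + \left(-5\right) \left(-4\right) 3} = \left(-8\right) \frac{1}{17} - \frac{140}{18 + 20 \cdot 3} = - \frac{8}{17} - \frac{140}{18 + 60} = - \frac{8}{17} - \frac{140}{78} = - \frac{8}{17} - \frac{70}{39} = - \frac{1502}{663}$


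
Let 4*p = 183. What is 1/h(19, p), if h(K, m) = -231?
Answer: -1/231 ≈ -0.0043290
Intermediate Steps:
p = 183/4 (p = (1/4)*183 = 183/4 ≈ 45.750)
1/h(19, p) = 1/(-231) = -1/231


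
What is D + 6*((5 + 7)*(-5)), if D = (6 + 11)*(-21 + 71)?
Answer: 490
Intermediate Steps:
D = 850 (D = 17*50 = 850)
D + 6*((5 + 7)*(-5)) = 850 + 6*((5 + 7)*(-5)) = 850 + 6*(12*(-5)) = 850 + 6*(-60) = 850 - 360 = 490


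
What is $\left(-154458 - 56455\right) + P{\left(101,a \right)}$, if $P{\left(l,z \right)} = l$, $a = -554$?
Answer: $-210812$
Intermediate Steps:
$\left(-154458 - 56455\right) + P{\left(101,a \right)} = \left(-154458 - 56455\right) + 101 = -210913 + 101 = -210812$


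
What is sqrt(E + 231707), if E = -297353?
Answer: 3*I*sqrt(7294) ≈ 256.21*I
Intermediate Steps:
sqrt(E + 231707) = sqrt(-297353 + 231707) = sqrt(-65646) = 3*I*sqrt(7294)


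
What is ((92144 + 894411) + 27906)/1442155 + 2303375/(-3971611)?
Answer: 707220693546/5727678661705 ≈ 0.12347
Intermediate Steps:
((92144 + 894411) + 27906)/1442155 + 2303375/(-3971611) = (986555 + 27906)*(1/1442155) + 2303375*(-1/3971611) = 1014461*(1/1442155) - 2303375/3971611 = 1014461/1442155 - 2303375/3971611 = 707220693546/5727678661705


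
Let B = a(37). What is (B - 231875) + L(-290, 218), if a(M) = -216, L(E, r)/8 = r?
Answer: -230347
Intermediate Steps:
L(E, r) = 8*r
B = -216
(B - 231875) + L(-290, 218) = (-216 - 231875) + 8*218 = -232091 + 1744 = -230347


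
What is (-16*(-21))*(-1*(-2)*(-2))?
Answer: -1344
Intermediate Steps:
(-16*(-21))*(-1*(-2)*(-2)) = 336*(2*(-2)) = 336*(-4) = -1344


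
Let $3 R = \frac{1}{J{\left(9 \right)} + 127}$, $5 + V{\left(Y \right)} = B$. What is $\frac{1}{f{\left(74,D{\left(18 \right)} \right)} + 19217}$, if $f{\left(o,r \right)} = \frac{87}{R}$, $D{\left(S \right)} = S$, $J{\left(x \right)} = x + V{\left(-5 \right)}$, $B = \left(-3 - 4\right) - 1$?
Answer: $\frac{1}{51320} \approx 1.9486 \cdot 10^{-5}$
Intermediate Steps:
$B = -8$ ($B = -7 - 1 = -8$)
$V{\left(Y \right)} = -13$ ($V{\left(Y \right)} = -5 - 8 = -13$)
$J{\left(x \right)} = -13 + x$ ($J{\left(x \right)} = x - 13 = -13 + x$)
$R = \frac{1}{369}$ ($R = \frac{1}{3 \left(\left(-13 + 9\right) + 127\right)} = \frac{1}{3 \left(-4 + 127\right)} = \frac{1}{3 \cdot 123} = \frac{1}{3} \cdot \frac{1}{123} = \frac{1}{369} \approx 0.00271$)
$f{\left(o,r \right)} = 32103$ ($f{\left(o,r \right)} = 87 \frac{1}{\frac{1}{369}} = 87 \cdot 369 = 32103$)
$\frac{1}{f{\left(74,D{\left(18 \right)} \right)} + 19217} = \frac{1}{32103 + 19217} = \frac{1}{51320}$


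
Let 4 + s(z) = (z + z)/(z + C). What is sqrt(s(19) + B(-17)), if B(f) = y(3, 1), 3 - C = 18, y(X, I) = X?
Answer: sqrt(34)/2 ≈ 2.9155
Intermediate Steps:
C = -15 (C = 3 - 1*18 = 3 - 18 = -15)
s(z) = -4 + 2*z/(-15 + z) (s(z) = -4 + (z + z)/(z - 15) = -4 + (2*z)/(-15 + z) = -4 + 2*z/(-15 + z))
B(f) = 3
sqrt(s(19) + B(-17)) = sqrt(2*(30 - 1*19)/(-15 + 19) + 3) = sqrt(2*(30 - 19)/4 + 3) = sqrt(2*(1/4)*11 + 3) = sqrt(11/2 + 3) = sqrt(17/2) = sqrt(34)/2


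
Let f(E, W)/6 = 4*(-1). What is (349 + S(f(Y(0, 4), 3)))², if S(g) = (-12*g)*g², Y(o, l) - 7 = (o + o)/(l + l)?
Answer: 27634740169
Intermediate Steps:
Y(o, l) = 7 + o/l (Y(o, l) = 7 + (o + o)/(l + l) = 7 + (2*o)/((2*l)) = 7 + (2*o)*(1/(2*l)) = 7 + o/l)
f(E, W) = -24 (f(E, W) = 6*(4*(-1)) = 6*(-4) = -24)
S(g) = -12*g³
(349 + S(f(Y(0, 4), 3)))² = (349 - 12*(-24)³)² = (349 - 12*(-13824))² = (349 + 165888)² = 166237² = 27634740169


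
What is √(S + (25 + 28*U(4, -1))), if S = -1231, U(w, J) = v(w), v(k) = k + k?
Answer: I*√982 ≈ 31.337*I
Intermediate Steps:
v(k) = 2*k
U(w, J) = 2*w
√(S + (25 + 28*U(4, -1))) = √(-1231 + (25 + 28*(2*4))) = √(-1231 + (25 + 28*8)) = √(-1231 + (25 + 224)) = √(-1231 + 249) = √(-982) = I*√982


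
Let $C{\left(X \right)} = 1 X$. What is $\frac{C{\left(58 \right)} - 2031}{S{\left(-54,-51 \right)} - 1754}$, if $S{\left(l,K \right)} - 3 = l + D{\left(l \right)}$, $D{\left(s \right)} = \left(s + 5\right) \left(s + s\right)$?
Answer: $- \frac{1973}{3487} \approx -0.56582$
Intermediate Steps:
$C{\left(X \right)} = X$
$D{\left(s \right)} = 2 s \left(5 + s\right)$ ($D{\left(s \right)} = \left(5 + s\right) 2 s = 2 s \left(5 + s\right)$)
$S{\left(l,K \right)} = 3 + l + 2 l \left(5 + l\right)$ ($S{\left(l,K \right)} = 3 + \left(l + 2 l \left(5 + l\right)\right) = 3 + l + 2 l \left(5 + l\right)$)
$\frac{C{\left(58 \right)} - 2031}{S{\left(-54,-51 \right)} - 1754} = \frac{58 - 2031}{\left(3 - 54 + 2 \left(-54\right) \left(5 - 54\right)\right) - 1754} = - \frac{1973}{\left(3 - 54 + 2 \left(-54\right) \left(-49\right)\right) - 1754} = - \frac{1973}{\left(3 - 54 + 5292\right) - 1754} = - \frac{1973}{5241 - 1754} = - \frac{1973}{3487}$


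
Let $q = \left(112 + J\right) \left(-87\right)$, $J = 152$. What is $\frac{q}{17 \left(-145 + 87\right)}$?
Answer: $\frac{396}{17} \approx 23.294$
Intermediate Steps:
$q = -22968$ ($q = \left(112 + 152\right) \left(-87\right) = 264 \left(-87\right) = -22968$)
$\frac{q}{17 \left(-145 + 87\right)} = - \frac{22968}{17 \left(-145 + 87\right)} = - \frac{22968}{17 \left(-58\right)} = - \frac{22968}{-986} = \left(-22968\right) \left(- \frac{1}{986}\right) = \frac{396}{17}$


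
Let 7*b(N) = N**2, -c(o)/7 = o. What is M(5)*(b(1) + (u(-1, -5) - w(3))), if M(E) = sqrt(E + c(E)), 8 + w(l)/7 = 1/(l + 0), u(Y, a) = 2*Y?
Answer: 1088*I*sqrt(30)/21 ≈ 283.77*I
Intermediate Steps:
w(l) = -56 + 7/l (w(l) = -56 + 7/(l + 0) = -56 + 7/l)
c(o) = -7*o
b(N) = N**2/7
M(E) = sqrt(6)*sqrt(-E) (M(E) = sqrt(E - 7*E) = sqrt(-6*E) = sqrt(6)*sqrt(-E))
M(5)*(b(1) + (u(-1, -5) - w(3))) = (sqrt(6)*sqrt(-1*5))*((1/7)*1**2 + (2*(-1) - (-56 + 7/3))) = (sqrt(6)*sqrt(-5))*((1/7)*1 + (-2 - (-56 + 7*(1/3)))) = (sqrt(6)*(I*sqrt(5)))*(1/7 + (-2 - (-56 + 7/3))) = (I*sqrt(30))*(1/7 + (-2 - 1*(-161/3))) = (I*sqrt(30))*(1/7 + (-2 + 161/3)) = (I*sqrt(30))*(1/7 + 155/3) = (I*sqrt(30))*(1088/21) = 1088*I*sqrt(30)/21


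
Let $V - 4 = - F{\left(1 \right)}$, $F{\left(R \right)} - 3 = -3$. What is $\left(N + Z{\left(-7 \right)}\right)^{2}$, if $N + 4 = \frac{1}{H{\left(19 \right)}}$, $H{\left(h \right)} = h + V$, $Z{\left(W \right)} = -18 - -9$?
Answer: $\frac{88804}{529} \approx 167.87$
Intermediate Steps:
$Z{\left(W \right)} = -9$ ($Z{\left(W \right)} = -18 + 9 = -9$)
$F{\left(R \right)} = 0$ ($F{\left(R \right)} = 3 - 3 = 0$)
$V = 4$ ($V = 4 - 0 = 4 + 0 = 4$)
$H{\left(h \right)} = 4 + h$ ($H{\left(h \right)} = h + 4 = 4 + h$)
$N = - \frac{91}{23}$ ($N = -4 + \frac{1}{4 + 19} = -4 + \frac{1}{23} = - \frac{91}{23} \approx -3.9565$)
$\left(N + Z{\left(-7 \right)}\right)^{2} = \left(- \frac{91}{23} - 9\right)^{2} = \left(- \frac{298}{23}\right)^{2} = \frac{88804}{529}$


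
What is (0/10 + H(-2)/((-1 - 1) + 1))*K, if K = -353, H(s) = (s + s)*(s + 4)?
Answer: -2824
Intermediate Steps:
H(s) = 2*s*(4 + s) (H(s) = (2*s)*(4 + s) = 2*s*(4 + s))
(0/10 + H(-2)/((-1 - 1) + 1))*K = (0/10 + (2*(-2)*(4 - 2))/((-1 - 1) + 1))*(-353) = (0*(⅒) + (2*(-2)*2)/(-2 + 1))*(-353) = (0 - 8/(-1))*(-353) = (0 - 8*(-1))*(-353) = (0 + 8)*(-353) = 8*(-353) = -2824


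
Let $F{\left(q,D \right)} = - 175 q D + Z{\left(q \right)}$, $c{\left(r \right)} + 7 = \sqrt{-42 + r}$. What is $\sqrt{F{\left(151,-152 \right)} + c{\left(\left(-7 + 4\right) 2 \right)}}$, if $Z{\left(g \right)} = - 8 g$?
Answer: $\sqrt{4015385 + 4 i \sqrt{3}} \approx 2003.8 + 0.002 i$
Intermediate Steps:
$c{\left(r \right)} = -7 + \sqrt{-42 + r}$
$F{\left(q,D \right)} = - 8 q - 175 D q$ ($F{\left(q,D \right)} = - 175 q D - 8 q = - 175 D q - 8 q = - 8 q - 175 D q$)
$\sqrt{F{\left(151,-152 \right)} + c{\left(\left(-7 + 4\right) 2 \right)}} = \sqrt{151 \left(-8 - -26600\right) - \left(7 - \sqrt{-42 + \left(-7 + 4\right) 2}\right)} = \sqrt{151 \left(-8 + 26600\right) - \left(7 - \sqrt{-42 - 6}\right)} = \sqrt{151 \cdot 26592 - \left(7 - \sqrt{-42 - 6}\right)} = \sqrt{4015392 - \left(7 - \sqrt{-48}\right)} = \sqrt{4015392 - \left(7 - 4 i \sqrt{3}\right)} = \sqrt{4015385 + 4 i \sqrt{3}}$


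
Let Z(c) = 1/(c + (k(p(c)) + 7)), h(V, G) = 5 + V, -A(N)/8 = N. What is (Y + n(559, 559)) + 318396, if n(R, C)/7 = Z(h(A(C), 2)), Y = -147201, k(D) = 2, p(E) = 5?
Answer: 763187303/4458 ≈ 1.7120e+5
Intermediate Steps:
A(N) = -8*N
Z(c) = 1/(9 + c) (Z(c) = 1/(c + (2 + 7)) = 1/(c + 9) = 1/(9 + c))
n(R, C) = 7/(14 - 8*C) (n(R, C) = 7/(9 + (5 - 8*C)) = 7/(14 - 8*C))
(Y + n(559, 559)) + 318396 = (-147201 - 7/(-14 + 8*559)) + 318396 = (-147201 - 7/(-14 + 4472)) + 318396 = (-147201 - 7/4458) + 318396 = -656222065/4458 + 318396 = 763187303/4458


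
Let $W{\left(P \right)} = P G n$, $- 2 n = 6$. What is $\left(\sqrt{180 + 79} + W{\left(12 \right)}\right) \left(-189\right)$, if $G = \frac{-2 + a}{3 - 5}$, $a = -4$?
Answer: $20412 - 189 \sqrt{259} \approx 17370.0$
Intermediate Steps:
$n = -3$ ($n = \left(- \frac{1}{2}\right) 6 = -3$)
$G = 3$ ($G = \frac{-2 - 4}{3 - 5} = - \frac{6}{-2} = \left(-6\right) \left(- \frac{1}{2}\right) = 3$)
$W{\left(P \right)} = - 9 P$ ($W{\left(P \right)} = P 3 \left(-3\right) = 3 P \left(-3\right) = - 9 P$)
$\left(\sqrt{180 + 79} + W{\left(12 \right)}\right) \left(-189\right) = \left(\sqrt{180 + 79} - 108\right) \left(-189\right) = \left(\sqrt{259} - 108\right) \left(-189\right) = \left(-108 + \sqrt{259}\right) \left(-189\right) = 20412 - 189 \sqrt{259}$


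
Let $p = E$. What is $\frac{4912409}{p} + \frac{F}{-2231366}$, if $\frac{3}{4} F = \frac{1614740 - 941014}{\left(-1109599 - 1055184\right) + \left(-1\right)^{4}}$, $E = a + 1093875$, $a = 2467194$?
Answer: $\frac{5932251639586957375}{4300365577468158657} \approx 1.3795$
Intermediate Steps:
$E = 3561069$ ($E = 2467194 + 1093875 = 3561069$)
$F = - \frac{1347452}{3247173}$ ($F = \frac{4 \frac{1614740 - 941014}{\left(-1109599 - 1055184\right) + \left(-1\right)^{4}}}{3} = \frac{4 \frac{673726}{-2164783 + 1}}{3} = \frac{4 \frac{673726}{-2164782}}{3} = \frac{4 \cdot 673726 \left(- \frac{1}{2164782}\right)}{3} = \frac{4}{3} \left(- \frac{336863}{1082391}\right) = - \frac{1347452}{3247173} \approx -0.41496$)
$p = 3561069$
$\frac{4912409}{p} + \frac{F}{-2231366} = \frac{4912409}{3561069} - \frac{1347452}{3247173 \left(-2231366\right)} = 4912409 \cdot \frac{1}{3561069} - - \frac{673726}{3622815714159} = \frac{4912409}{3561069} + \frac{673726}{3622815714159} = \frac{5932251639586957375}{4300365577468158657}$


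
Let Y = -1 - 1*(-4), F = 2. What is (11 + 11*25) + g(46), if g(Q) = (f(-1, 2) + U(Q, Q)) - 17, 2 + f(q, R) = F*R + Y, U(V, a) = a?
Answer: 320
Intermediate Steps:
Y = 3 (Y = -1 + 4 = 3)
f(q, R) = 1 + 2*R (f(q, R) = -2 + (2*R + 3) = -2 + (3 + 2*R) = 1 + 2*R)
g(Q) = -12 + Q (g(Q) = ((1 + 2*2) + Q) - 17 = ((1 + 4) + Q) - 17 = (5 + Q) - 17 = -12 + Q)
(11 + 11*25) + g(46) = (11 + 11*25) + (-12 + 46) = (11 + 275) + 34 = 286 + 34 = 320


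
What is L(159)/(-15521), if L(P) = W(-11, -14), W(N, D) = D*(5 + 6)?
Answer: 14/1411 ≈ 0.0099220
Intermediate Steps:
W(N, D) = 11*D (W(N, D) = D*11 = 11*D)
L(P) = -154 (L(P) = 11*(-14) = -154)
L(159)/(-15521) = -154/(-15521) = -154*(-1/15521) = 14/1411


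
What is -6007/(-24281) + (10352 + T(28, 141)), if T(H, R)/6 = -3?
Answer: 250925861/24281 ≈ 10334.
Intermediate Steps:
T(H, R) = -18 (T(H, R) = 6*(-3) = -18)
-6007/(-24281) + (10352 + T(28, 141)) = -6007/(-24281) + (10352 - 18) = -6007*(-1/24281) + 10334 = 6007/24281 + 10334 = 250925861/24281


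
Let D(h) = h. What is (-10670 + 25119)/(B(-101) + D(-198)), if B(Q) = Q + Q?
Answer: -14449/400 ≈ -36.122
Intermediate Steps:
B(Q) = 2*Q
(-10670 + 25119)/(B(-101) + D(-198)) = (-10670 + 25119)/(2*(-101) - 198) = 14449/(-202 - 198) = 14449/(-400) = 14449*(-1/400) = -14449/400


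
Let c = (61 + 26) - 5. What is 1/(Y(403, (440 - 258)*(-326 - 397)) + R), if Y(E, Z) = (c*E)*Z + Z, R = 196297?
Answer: -1/4348326245 ≈ -2.2997e-10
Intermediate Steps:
c = 82 (c = 87 - 5 = 82)
Y(E, Z) = Z + 82*E*Z (Y(E, Z) = (82*E)*Z + Z = 82*E*Z + Z = Z + 82*E*Z)
1/(Y(403, (440 - 258)*(-326 - 397)) + R) = 1/(((440 - 258)*(-326 - 397))*(1 + 82*403) + 196297) = 1/((182*(-723))*(1 + 33046) + 196297) = 1/(-131586*33047 + 196297) = 1/(-4348522542 + 196297) = 1/(-4348326245) = -1/4348326245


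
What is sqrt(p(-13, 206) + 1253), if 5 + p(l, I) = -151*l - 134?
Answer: sqrt(3077) ≈ 55.471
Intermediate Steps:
p(l, I) = -139 - 151*l (p(l, I) = -5 + (-151*l - 134) = -5 + (-134 - 151*l) = -139 - 151*l)
sqrt(p(-13, 206) + 1253) = sqrt((-139 - 151*(-13)) + 1253) = sqrt((-139 + 1963) + 1253) = sqrt(1824 + 1253) = sqrt(3077)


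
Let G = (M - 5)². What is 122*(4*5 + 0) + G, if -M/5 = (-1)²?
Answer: 2540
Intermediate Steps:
M = -5 (M = -5*(-1)² = -5*1 = -5)
G = 100 (G = (-5 - 5)² = (-10)² = 100)
122*(4*5 + 0) + G = 122*(4*5 + 0) + 100 = 122*(20 + 0) + 100 = 122*20 + 100 = 2440 + 100 = 2540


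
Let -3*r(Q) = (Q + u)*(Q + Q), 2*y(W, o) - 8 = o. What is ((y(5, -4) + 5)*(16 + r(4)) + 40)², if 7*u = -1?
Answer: 6400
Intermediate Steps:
u = -⅐ (u = (⅐)*(-1) = -⅐ ≈ -0.14286)
y(W, o) = 4 + o/2
r(Q) = -2*Q*(-⅐ + Q)/3 (r(Q) = -(Q - ⅐)*(Q + Q)/3 = -(-⅐ + Q)*2*Q/3 = -2*Q*(-⅐ + Q)/3)
((y(5, -4) + 5)*(16 + r(4)) + 40)² = (((4 + (½)*(-4)) + 5)*(16 + (2/21)*4*(1 - 7*4)) + 40)² = (((4 - 2) + 5)*(16 + (2/21)*4*(1 - 28)) + 40)² = ((2 + 5)*(16 + (2/21)*4*(-27)) + 40)² = (7*(16 - 72/7) + 40)² = (7*(40/7) + 40)² = (40 + 40)² = 80² = 6400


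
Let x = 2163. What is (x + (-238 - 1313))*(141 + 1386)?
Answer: 934524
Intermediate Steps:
(x + (-238 - 1313))*(141 + 1386) = (2163 + (-238 - 1313))*(141 + 1386) = (2163 - 1551)*1527 = 612*1527 = 934524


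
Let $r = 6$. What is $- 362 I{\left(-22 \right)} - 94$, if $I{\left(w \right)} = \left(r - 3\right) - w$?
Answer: $-9144$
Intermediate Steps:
$I{\left(w \right)} = 3 - w$ ($I{\left(w \right)} = \left(6 - 3\right) - w = 3 - w$)
$- 362 I{\left(-22 \right)} - 94 = - 362 \left(3 - -22\right) - 94 = - 362 \left(3 + 22\right) - 94 = \left(-362\right) 25 - 94 = -9050 - 94 = -9144$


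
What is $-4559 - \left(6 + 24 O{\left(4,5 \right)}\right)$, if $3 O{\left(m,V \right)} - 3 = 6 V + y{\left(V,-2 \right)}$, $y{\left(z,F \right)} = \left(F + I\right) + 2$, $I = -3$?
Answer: $-4805$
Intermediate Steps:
$y{\left(z,F \right)} = -1 + F$ ($y{\left(z,F \right)} = \left(F - 3\right) + 2 = \left(-3 + F\right) + 2 = -1 + F$)
$O{\left(m,V \right)} = 2 V$ ($O{\left(m,V \right)} = 1 + \frac{6 V - 3}{3} = 1 + \frac{-3 + 6 V}{3} = 1 + \left(-1 + 2 V\right) = 2 V$)
$-4559 - \left(6 + 24 O{\left(4,5 \right)}\right) = -4559 - \left(6 + 24 \cdot 2 \cdot 5\right) = -4559 - \left(6 + 24 \cdot 10\right) = -4559 - \left(6 + 240\right) = -4559 - 246 = -4805$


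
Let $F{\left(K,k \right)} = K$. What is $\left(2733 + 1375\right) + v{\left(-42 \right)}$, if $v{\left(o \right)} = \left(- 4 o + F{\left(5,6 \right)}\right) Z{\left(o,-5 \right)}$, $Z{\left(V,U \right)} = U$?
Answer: $3243$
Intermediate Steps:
$v{\left(o \right)} = -25 + 20 o$ ($v{\left(o \right)} = \left(- 4 o + 5\right) \left(-5\right) = \left(5 - 4 o\right) \left(-5\right) = -25 + 20 o$)
$\left(2733 + 1375\right) + v{\left(-42 \right)} = \left(2733 + 1375\right) + \left(-25 + 20 \left(-42\right)\right) = 4108 - 865 = 3243$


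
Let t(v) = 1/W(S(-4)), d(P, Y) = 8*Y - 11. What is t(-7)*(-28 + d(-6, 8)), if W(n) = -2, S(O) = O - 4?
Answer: -25/2 ≈ -12.500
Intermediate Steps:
S(O) = -4 + O
d(P, Y) = -11 + 8*Y
t(v) = -½ (t(v) = 1/(-2) = -½)
t(-7)*(-28 + d(-6, 8)) = -(-28 + (-11 + 8*8))/2 = -(-28 + (-11 + 64))/2 = -(-28 + 53)/2 = -½*25 = -25/2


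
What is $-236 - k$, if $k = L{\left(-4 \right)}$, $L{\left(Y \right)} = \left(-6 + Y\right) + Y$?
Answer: $-222$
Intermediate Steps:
$L{\left(Y \right)} = -6 + 2 Y$
$k = -14$ ($k = -6 + 2 \left(-4\right) = -6 - 8 = -14$)
$-236 - k = -236 - -14 = -236 + 14 = -222$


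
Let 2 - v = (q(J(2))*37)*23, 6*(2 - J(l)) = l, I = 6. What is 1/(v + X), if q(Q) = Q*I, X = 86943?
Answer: 1/78435 ≈ 1.2749e-5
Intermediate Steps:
J(l) = 2 - l/6
q(Q) = 6*Q (q(Q) = Q*6 = 6*Q)
v = -8508 (v = 2 - (6*(2 - ⅙*2))*37*23 = 2 - (6*(2 - ⅓))*37*23 = 2 - (6*(5/3))*37*23 = 2 - 10*37*23 = 2 - 370*23 = 2 - 1*8510 = 2 - 8510 = -8508)
1/(v + X) = 1/(-8508 + 86943) = 1/78435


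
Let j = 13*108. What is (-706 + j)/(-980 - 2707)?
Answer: -698/3687 ≈ -0.18931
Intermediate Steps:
j = 1404
(-706 + j)/(-980 - 2707) = (-706 + 1404)/(-980 - 2707) = 698/(-3687) = 698*(-1/3687) = -698/3687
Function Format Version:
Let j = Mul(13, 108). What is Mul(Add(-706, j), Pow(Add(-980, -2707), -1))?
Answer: Rational(-698, 3687) ≈ -0.18931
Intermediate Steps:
j = 1404
Mul(Add(-706, j), Pow(Add(-980, -2707), -1)) = Mul(Add(-706, 1404), Pow(Add(-980, -2707), -1)) = Mul(698, Pow(-3687, -1)) = Mul(698, Rational(-1, 3687)) = Rational(-698, 3687)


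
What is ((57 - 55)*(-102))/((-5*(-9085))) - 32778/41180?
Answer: -149734137/187060150 ≈ -0.80046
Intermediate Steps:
((57 - 55)*(-102))/((-5*(-9085))) - 32778/41180 = (2*(-102))/45425 - 32778*1/41180 = -204*1/45425 - 16389/20590 = -204/45425 - 16389/20590 = -149734137/187060150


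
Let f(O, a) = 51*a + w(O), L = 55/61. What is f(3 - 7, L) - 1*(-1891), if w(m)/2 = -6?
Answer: 117424/61 ≈ 1925.0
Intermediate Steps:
L = 55/61 (L = 55*(1/61) = 55/61 ≈ 0.90164)
w(m) = -12 (w(m) = 2*(-6) = -12)
f(O, a) = -12 + 51*a (f(O, a) = 51*a - 12 = -12 + 51*a)
f(3 - 7, L) - 1*(-1891) = (-12 + 51*(55/61)) - 1*(-1891) = (-12 + 2805/61) + 1891 = 2073/61 + 1891 = 117424/61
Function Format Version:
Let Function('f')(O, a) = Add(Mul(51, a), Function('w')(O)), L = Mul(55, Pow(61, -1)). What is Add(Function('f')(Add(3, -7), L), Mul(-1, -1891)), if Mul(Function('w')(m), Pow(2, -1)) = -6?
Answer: Rational(117424, 61) ≈ 1925.0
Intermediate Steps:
L = Rational(55, 61) (L = Mul(55, Rational(1, 61)) = Rational(55, 61) ≈ 0.90164)
Function('w')(m) = -12 (Function('w')(m) = Mul(2, -6) = -12)
Function('f')(O, a) = Add(-12, Mul(51, a)) (Function('f')(O, a) = Add(Mul(51, a), -12) = Add(-12, Mul(51, a)))
Add(Function('f')(Add(3, -7), L), Mul(-1, -1891)) = Add(Add(-12, Mul(51, Rational(55, 61))), Mul(-1, -1891)) = Add(Add(-12, Rational(2805, 61)), 1891) = Add(Rational(2073, 61), 1891) = Rational(117424, 61)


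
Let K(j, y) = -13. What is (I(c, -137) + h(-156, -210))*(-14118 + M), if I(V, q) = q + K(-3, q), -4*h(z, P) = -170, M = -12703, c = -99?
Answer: 5766515/2 ≈ 2.8833e+6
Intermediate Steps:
h(z, P) = 85/2 (h(z, P) = -1/4*(-170) = 85/2)
I(V, q) = -13 + q (I(V, q) = q - 13 = -13 + q)
(I(c, -137) + h(-156, -210))*(-14118 + M) = ((-13 - 137) + 85/2)*(-14118 - 12703) = (-150 + 85/2)*(-26821) = -215/2*(-26821) = 5766515/2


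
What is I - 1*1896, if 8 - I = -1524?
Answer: -364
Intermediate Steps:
I = 1532 (I = 8 - 1*(-1524) = 8 + 1524 = 1532)
I - 1*1896 = 1532 - 1*1896 = 1532 - 1896 = -364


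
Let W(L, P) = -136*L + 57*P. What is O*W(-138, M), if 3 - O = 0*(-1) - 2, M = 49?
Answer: 107805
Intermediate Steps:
O = 5 (O = 3 - (0*(-1) - 2) = 3 - (0 - 2) = 3 - 1*(-2) = 3 + 2 = 5)
O*W(-138, M) = 5*(-136*(-138) + 57*49) = 5*(18768 + 2793) = 5*21561 = 107805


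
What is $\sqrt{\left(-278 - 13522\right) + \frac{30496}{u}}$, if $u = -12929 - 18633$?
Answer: $\frac{2 i \sqrt{859248022622}}{15781} \approx 117.48 i$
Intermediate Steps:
$u = -31562$
$\sqrt{\left(-278 - 13522\right) + \frac{30496}{u}} = \sqrt{\left(-278 - 13522\right) + \frac{30496}{-31562}} = \sqrt{-13800 + 30496 \left(- \frac{1}{31562}\right)} = \sqrt{-13800 - \frac{15248}{15781}} = \sqrt{- \frac{217793048}{15781}} = \frac{2 i \sqrt{859248022622}}{15781}$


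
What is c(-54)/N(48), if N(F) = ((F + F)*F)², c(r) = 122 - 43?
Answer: 79/21233664 ≈ 3.7205e-6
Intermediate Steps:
c(r) = 79
N(F) = 4*F⁴ (N(F) = ((2*F)*F)² = (2*F²)² = 4*F⁴)
c(-54)/N(48) = 79/((4*48⁴)) = 79/((4*5308416)) = 79/21233664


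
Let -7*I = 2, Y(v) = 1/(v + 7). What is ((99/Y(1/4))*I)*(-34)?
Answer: 48807/7 ≈ 6972.4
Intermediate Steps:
Y(v) = 1/(7 + v)
I = -2/7 (I = -1/7*2 = -2/7 ≈ -0.28571)
((99/Y(1/4))*I)*(-34) = ((99/(1/(7 + 1/4)))*(-2/7))*(-34) = ((99/(1/(29/4)))*(-2/7))*(-34) = ((99/(4/29))*(-2/7))*(-34) = ((99*(29/4))*(-2/7))*(-34) = ((2871/4)*(-2/7))*(-34) = -2871/14*(-34) = 48807/7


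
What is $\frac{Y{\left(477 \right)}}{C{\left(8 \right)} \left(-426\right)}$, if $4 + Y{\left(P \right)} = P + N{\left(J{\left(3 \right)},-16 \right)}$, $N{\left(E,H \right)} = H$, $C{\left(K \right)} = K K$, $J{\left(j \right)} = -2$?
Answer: $- \frac{457}{27264} \approx -0.016762$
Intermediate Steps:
$C{\left(K \right)} = K^{2}$
$Y{\left(P \right)} = -20 + P$ ($Y{\left(P \right)} = -4 + \left(P - 16\right) = -4 + \left(-16 + P\right) = -20 + P$)
$\frac{Y{\left(477 \right)}}{C{\left(8 \right)} \left(-426\right)} = \frac{-20 + 477}{8^{2} \left(-426\right)} = \frac{457}{64 \left(-426\right)} = \frac{457}{-27264} = 457 \left(- \frac{1}{27264}\right) = - \frac{457}{27264}$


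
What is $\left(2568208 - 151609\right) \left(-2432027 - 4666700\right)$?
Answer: $-17154776569473$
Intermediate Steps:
$\left(2568208 - 151609\right) \left(-2432027 - 4666700\right) = 2416599 \left(-7098727\right) = -17154776569473$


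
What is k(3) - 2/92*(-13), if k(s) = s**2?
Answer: 427/46 ≈ 9.2826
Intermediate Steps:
k(3) - 2/92*(-13) = 3**2 - 2/92*(-13) = 9 - 2*1/92*(-13) = 9 - 1/46*(-13) = 9 + 13/46 = 427/46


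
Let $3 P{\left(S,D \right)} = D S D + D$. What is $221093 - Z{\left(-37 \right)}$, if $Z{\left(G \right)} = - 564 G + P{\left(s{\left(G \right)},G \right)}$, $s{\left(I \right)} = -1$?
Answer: $\frac{602081}{3} \approx 2.0069 \cdot 10^{5}$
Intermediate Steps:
$P{\left(S,D \right)} = \frac{D}{3} + \frac{S D^{2}}{3}$ ($P{\left(S,D \right)} = \frac{D S D + D}{3} = \frac{S D^{2} + D}{3} = \frac{D + S D^{2}}{3} = \frac{D}{3} + \frac{S D^{2}}{3}$)
$Z{\left(G \right)} = - 564 G + \frac{G \left(1 - G\right)}{3}$ ($Z{\left(G \right)} = - 564 G + \frac{G \left(1 + G \left(-1\right)\right)}{3} = - 564 G + \frac{G \left(1 - G\right)}{3}$)
$221093 - Z{\left(-37 \right)} = 221093 - \frac{1}{3} \left(-37\right) \left(-1691 - -37\right) = 221093 - \frac{1}{3} \left(-37\right) \left(-1691 + 37\right) = 221093 - \frac{1}{3} \left(-37\right) \left(-1654\right) = 221093 - \frac{61198}{3} = \frac{602081}{3}$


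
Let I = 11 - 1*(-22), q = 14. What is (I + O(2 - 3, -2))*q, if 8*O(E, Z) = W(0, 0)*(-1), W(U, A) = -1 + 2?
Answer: 1841/4 ≈ 460.25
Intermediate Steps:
W(U, A) = 1
O(E, Z) = -⅛ (O(E, Z) = (1*(-1))/8 = (⅛)*(-1) = -⅛)
I = 33 (I = 11 + 22 = 33)
(I + O(2 - 3, -2))*q = (33 - ⅛)*14 = (263/8)*14 = 1841/4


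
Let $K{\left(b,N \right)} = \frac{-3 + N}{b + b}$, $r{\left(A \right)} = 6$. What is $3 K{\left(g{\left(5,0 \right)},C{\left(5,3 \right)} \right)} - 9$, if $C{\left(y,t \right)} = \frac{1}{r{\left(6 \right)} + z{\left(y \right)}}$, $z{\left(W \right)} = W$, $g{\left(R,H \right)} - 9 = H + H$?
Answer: $- \frac{313}{33} \approx -9.4848$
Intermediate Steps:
$g{\left(R,H \right)} = 9 + 2 H$ ($g{\left(R,H \right)} = 9 + \left(H + H\right) = 9 + 2 H$)
$C{\left(y,t \right)} = \frac{1}{6 + y}$
$K{\left(b,N \right)} = \frac{-3 + N}{2 b}$
$3 K{\left(g{\left(5,0 \right)},C{\left(5,3 \right)} \right)} - 9 = 3 \frac{-3 + \frac{1}{6 + 5}}{2 \left(9 + 2 \cdot 0\right)} - 9 = 3 \frac{-3 + \frac{1}{11}}{2 \left(9 + 0\right)} - 9 = 3 \frac{-3 + \frac{1}{11}}{2 \cdot 9} - 9 = 3 \cdot \frac{1}{2} \cdot \frac{1}{9} \left(- \frac{32}{11}\right) - 9 = 3 \left(- \frac{16}{99}\right) - 9 = - \frac{16}{33} - 9 = - \frac{313}{33}$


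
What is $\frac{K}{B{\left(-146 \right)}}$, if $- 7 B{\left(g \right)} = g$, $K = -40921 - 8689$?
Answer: $- \frac{173635}{73} \approx -2378.6$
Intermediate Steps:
$K = -49610$ ($K = -40921 - 8689 = -49610$)
$B{\left(g \right)} = - \frac{g}{7}$
$\frac{K}{B{\left(-146 \right)}} = - \frac{49610}{\left(- \frac{1}{7}\right) \left(-146\right)} = - \frac{49610}{\frac{146}{7}} = \left(-49610\right) \frac{7}{146} = - \frac{173635}{73}$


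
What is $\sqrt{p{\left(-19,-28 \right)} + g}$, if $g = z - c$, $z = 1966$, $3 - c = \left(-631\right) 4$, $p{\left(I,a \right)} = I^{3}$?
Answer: $2 i \sqrt{1855} \approx 86.139 i$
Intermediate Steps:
$c = 2527$ ($c = 3 - \left(-631\right) 4 = 3 - -2524 = 3 + 2524 = 2527$)
$g = -561$ ($g = 1966 - 2527 = -561$)
$\sqrt{p{\left(-19,-28 \right)} + g} = \sqrt{\left(-19\right)^{3} - 561} = \sqrt{-6859 - 561} = \sqrt{-7420} = 2 i \sqrt{1855}$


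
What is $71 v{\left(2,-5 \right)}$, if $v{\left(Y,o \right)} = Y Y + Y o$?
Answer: $-426$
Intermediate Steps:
$v{\left(Y,o \right)} = Y^{2} + Y o$
$71 v{\left(2,-5 \right)} = 71 \cdot 2 \left(2 - 5\right) = 71 \cdot 2 \left(-3\right) = 71 \left(-6\right) = -426$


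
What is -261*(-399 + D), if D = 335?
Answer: 16704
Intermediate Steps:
-261*(-399 + D) = -261*(-399 + 335) = -261*(-64) = 16704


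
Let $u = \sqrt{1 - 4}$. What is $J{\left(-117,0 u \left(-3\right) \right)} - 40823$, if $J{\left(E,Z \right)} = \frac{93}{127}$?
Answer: $- \frac{5184428}{127} \approx -40822.0$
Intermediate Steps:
$u = i \sqrt{3}$ ($u = \sqrt{-3} = i \sqrt{3} \approx 1.732 i$)
$J{\left(E,Z \right)} = \frac{93}{127}$ ($J{\left(E,Z \right)} = 93 \cdot \frac{1}{127} = \frac{93}{127}$)
$J{\left(-117,0 u \left(-3\right) \right)} - 40823 = \frac{93}{127} - 40823 = - \frac{5184428}{127}$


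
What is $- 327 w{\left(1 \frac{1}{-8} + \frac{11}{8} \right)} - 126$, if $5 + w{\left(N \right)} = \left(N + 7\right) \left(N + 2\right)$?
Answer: $- \frac{116139}{16} \approx -7258.7$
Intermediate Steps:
$w{\left(N \right)} = -5 + \left(2 + N\right) \left(7 + N\right)$ ($w{\left(N \right)} = -5 + \left(N + 7\right) \left(N + 2\right) = -5 + \left(7 + N\right) \left(2 + N\right) = -5 + \left(2 + N\right) \left(7 + N\right)$)
$- 327 w{\left(1 \frac{1}{-8} + \frac{11}{8} \right)} - 126 = - 327 \left(9 + \left(1 \frac{1}{-8} + \frac{11}{8}\right)^{2} + 9 \left(1 \frac{1}{-8} + \frac{11}{8}\right)\right) - 126 = - 327 \left(9 + \left(1 \left(- \frac{1}{8}\right) + 11 \cdot \frac{1}{8}\right)^{2} + 9 \left(1 \left(- \frac{1}{8}\right) + 11 \cdot \frac{1}{8}\right)\right) - 126 = - 327 \left(9 + \left(- \frac{1}{8} + \frac{11}{8}\right)^{2} + 9 \left(- \frac{1}{8} + \frac{11}{8}\right)\right) - 126 = - 327 \left(9 + \left(\frac{5}{4}\right)^{2} + 9 \cdot \frac{5}{4}\right) - 126 = - 327 \left(9 + \frac{25}{16} + \frac{45}{4}\right) - 126 = \left(-327\right) \frac{349}{16} - 126 = - \frac{114123}{16} - 126 = - \frac{116139}{16}$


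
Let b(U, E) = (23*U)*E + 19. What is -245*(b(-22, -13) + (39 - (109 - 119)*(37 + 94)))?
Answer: -1946770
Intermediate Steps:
b(U, E) = 19 + 23*E*U (b(U, E) = 23*E*U + 19 = 19 + 23*E*U)
-245*(b(-22, -13) + (39 - (109 - 119)*(37 + 94))) = -245*((19 + 23*(-13)*(-22)) + (39 - (109 - 119)*(37 + 94))) = -245*((19 + 6578) + (39 - (-10)*131)) = -245*(6597 + (39 - 1*(-1310))) = -245*(6597 + (39 + 1310)) = -245*(6597 + 1349) = -245*7946 = -1946770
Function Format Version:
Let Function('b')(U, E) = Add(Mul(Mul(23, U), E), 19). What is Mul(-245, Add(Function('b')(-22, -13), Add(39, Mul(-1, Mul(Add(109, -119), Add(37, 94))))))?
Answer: -1946770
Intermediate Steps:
Function('b')(U, E) = Add(19, Mul(23, E, U)) (Function('b')(U, E) = Add(Mul(23, E, U), 19) = Add(19, Mul(23, E, U)))
Mul(-245, Add(Function('b')(-22, -13), Add(39, Mul(-1, Mul(Add(109, -119), Add(37, 94)))))) = Mul(-245, Add(Add(19, Mul(23, -13, -22)), Add(39, Mul(-1, Mul(Add(109, -119), Add(37, 94)))))) = Mul(-245, Add(Add(19, 6578), Add(39, Mul(-1, Mul(-10, 131))))) = Mul(-245, Add(6597, Add(39, Mul(-1, -1310)))) = Mul(-245, Add(6597, Add(39, 1310))) = Mul(-245, Add(6597, 1349)) = Mul(-245, 7946) = -1946770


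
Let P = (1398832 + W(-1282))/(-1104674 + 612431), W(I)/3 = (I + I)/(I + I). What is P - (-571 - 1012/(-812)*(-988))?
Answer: 179816428606/99925329 ≈ 1799.5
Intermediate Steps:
W(I) = 3 (W(I) = 3*((I + I)/(I + I)) = 3*((2*I)/((2*I))) = 3*((2*I)*(1/(2*I))) = 3*1 = 3)
P = -1398835/492243 (P = (1398832 + 3)/(-1104674 + 612431) = 1398835/(-492243) = 1398835*(-1/492243) = -1398835/492243 ≈ -2.8418)
P - (-571 - 1012/(-812)*(-988)) = -1398835/492243 - (-571 - 1012/(-812)*(-988)) = -1398835/492243 - (-571 - 1012*(-1/812)*(-988)) = -1398835/492243 - (-571 + (253/203)*(-988)) = -1398835/492243 - (-571 - 249964/203) = -1398835/492243 - 1*(-365877/203) = -1398835/492243 + 365877/203 = 179816428606/99925329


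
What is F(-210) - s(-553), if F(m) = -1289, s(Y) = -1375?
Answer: 86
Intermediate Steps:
F(-210) - s(-553) = -1289 - 1*(-1375) = -1289 + 1375 = 86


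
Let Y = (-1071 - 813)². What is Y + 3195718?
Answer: 6745174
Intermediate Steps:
Y = 3549456 (Y = (-1884)² = 3549456)
Y + 3195718 = 3549456 + 3195718 = 6745174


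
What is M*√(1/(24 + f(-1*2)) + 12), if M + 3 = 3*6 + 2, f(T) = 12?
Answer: 17*√433/6 ≈ 58.958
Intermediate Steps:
M = 17 (M = -3 + (3*6 + 2) = -3 + (18 + 2) = -3 + 20 = 17)
M*√(1/(24 + f(-1*2)) + 12) = 17*√(1/(24 + 12) + 12) = 17*√(1/36 + 12) = 17*√(433/36) = 17*(√433/6) = 17*√433/6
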